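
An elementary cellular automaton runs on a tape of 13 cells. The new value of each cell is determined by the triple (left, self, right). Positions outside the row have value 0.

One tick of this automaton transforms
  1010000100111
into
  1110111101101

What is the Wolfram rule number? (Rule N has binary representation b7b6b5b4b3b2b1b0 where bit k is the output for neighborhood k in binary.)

111

position 11: 111 → 0  (bit 7 = 0)
position 12: 110 → 1  (bit 6 = 1)
position 1: 101 → 1  (bit 5 = 1)
position 3: 100 → 0  (bit 4 = 0)
position 10: 011 → 1  (bit 3 = 1)
position 0: 010 → 1  (bit 2 = 1)
position 6: 001 → 1  (bit 1 = 1)
position 4: 000 → 1  (bit 0 = 1)
bits b7..b0 = 01101111 = 111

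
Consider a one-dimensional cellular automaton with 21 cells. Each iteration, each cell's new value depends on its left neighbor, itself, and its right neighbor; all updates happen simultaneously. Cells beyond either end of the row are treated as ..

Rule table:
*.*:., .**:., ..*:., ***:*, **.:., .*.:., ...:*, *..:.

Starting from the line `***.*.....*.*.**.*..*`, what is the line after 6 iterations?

.*....***............
...**..*..***********
**.........*********.
...*******..*******..
**..*****....*****..*
.....***..**..***....

.....***..**..***....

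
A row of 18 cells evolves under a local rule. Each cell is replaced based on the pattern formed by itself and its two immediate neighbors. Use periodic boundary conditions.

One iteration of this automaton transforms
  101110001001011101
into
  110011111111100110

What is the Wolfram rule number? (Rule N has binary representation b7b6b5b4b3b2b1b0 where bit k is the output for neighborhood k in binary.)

119

position 3: 111 → 0  (bit 7 = 0)
position 0: 110 → 1  (bit 6 = 1)
position 1: 101 → 1  (bit 5 = 1)
position 5: 100 → 1  (bit 4 = 1)
position 2: 011 → 0  (bit 3 = 0)
position 8: 010 → 1  (bit 2 = 1)
position 7: 001 → 1  (bit 1 = 1)
position 6: 000 → 1  (bit 0 = 1)
bits b7..b0 = 01110111 = 119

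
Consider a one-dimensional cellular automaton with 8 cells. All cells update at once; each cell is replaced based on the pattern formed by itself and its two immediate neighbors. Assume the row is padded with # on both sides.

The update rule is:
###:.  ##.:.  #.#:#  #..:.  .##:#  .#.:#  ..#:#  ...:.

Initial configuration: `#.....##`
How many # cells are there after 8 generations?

5

.....##.
....##.#
...##.##
..##.##.
.##.##.#
##.##.##
..##.##.  (repeats generation 4; period 3)
generation 8: .##.##.#
count of #: 5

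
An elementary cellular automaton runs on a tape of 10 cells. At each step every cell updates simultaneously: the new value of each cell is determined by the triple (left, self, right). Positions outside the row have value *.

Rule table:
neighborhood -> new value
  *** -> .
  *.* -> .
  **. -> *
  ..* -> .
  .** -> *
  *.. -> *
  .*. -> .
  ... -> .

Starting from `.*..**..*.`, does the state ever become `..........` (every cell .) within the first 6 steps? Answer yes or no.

..*.***...
*...*.**..
**....***.
.**...*.*.
.***......
.*.**.....
step 6 is .*.**....., still not uniform .

no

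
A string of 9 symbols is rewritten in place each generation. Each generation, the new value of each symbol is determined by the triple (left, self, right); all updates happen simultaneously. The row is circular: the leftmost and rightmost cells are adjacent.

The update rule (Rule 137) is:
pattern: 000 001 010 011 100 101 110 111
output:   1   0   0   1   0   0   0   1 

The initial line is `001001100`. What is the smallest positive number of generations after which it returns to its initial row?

100001001
001100001
001001100

3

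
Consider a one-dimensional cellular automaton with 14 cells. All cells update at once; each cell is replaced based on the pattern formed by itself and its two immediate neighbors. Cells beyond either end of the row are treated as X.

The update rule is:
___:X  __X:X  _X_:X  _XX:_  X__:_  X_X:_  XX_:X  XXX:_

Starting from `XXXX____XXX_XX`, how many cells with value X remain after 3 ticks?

5

tick 1: ___X_XXX__X___
tick 2: _XXX___X_XX_XX
tick 3: ___X_XXX__X___
count of X: 5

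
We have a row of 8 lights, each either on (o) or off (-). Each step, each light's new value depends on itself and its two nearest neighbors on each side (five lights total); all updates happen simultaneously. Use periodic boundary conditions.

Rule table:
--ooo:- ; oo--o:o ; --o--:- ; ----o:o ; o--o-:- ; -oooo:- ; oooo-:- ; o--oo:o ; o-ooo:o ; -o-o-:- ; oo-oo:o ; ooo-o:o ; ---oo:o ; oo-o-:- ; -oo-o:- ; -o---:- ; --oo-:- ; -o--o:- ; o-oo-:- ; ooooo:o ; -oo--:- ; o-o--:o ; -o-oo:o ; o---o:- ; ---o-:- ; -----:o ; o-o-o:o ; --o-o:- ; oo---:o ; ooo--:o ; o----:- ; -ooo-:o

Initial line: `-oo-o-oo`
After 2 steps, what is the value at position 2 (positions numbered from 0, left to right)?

-

o---oo--
---o--o-
position 2 holds -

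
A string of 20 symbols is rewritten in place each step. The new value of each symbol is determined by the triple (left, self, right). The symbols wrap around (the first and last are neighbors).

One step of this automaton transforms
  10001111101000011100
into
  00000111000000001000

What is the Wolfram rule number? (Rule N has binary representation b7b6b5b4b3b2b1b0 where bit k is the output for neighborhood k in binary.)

128

position 5: 111 → 1  (bit 7 = 1)
position 8: 110 → 0  (bit 6 = 0)
position 9: 101 → 0  (bit 5 = 0)
position 1: 100 → 0  (bit 4 = 0)
position 4: 011 → 0  (bit 3 = 0)
position 0: 010 → 0  (bit 2 = 0)
position 3: 001 → 0  (bit 1 = 0)
position 2: 000 → 0  (bit 0 = 0)
bits b7..b0 = 10000000 = 128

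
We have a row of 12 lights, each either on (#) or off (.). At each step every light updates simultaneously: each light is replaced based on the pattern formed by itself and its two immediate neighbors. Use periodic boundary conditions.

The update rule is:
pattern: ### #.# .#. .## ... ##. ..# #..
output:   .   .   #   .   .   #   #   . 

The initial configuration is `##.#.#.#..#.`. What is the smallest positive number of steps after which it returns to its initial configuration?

2

.#.#.#.#.##.
##.#.#.#..#.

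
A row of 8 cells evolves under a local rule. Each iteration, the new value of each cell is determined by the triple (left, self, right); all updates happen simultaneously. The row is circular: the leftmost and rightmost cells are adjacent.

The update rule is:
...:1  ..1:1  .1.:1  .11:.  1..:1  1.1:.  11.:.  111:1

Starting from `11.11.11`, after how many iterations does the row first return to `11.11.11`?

1......1
.111111.
1.1111.1
...11...
111..111
11.11.11

6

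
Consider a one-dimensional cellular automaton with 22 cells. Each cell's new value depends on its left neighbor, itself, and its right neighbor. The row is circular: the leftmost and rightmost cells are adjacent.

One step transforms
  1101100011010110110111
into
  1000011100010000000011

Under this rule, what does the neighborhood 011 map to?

0

At position 3 the neighborhood is 011; the next row has 0 there.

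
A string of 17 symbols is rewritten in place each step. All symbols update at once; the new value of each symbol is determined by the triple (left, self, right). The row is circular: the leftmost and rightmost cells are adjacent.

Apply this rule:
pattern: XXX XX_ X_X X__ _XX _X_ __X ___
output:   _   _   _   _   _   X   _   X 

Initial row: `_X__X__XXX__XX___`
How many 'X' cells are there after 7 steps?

step 1: _X__X__________XX
step 2: _X__X_XXXXXXXX___
step 3: _X__X__________XX  (repeats step 1; period 2)
step 7: _X__X__________XX
count of X: 4

4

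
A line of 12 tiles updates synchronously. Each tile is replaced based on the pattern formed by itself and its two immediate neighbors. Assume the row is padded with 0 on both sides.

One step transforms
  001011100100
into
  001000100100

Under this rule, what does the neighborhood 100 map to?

At position 7 the neighborhood is 100; the next row has 0 there.

0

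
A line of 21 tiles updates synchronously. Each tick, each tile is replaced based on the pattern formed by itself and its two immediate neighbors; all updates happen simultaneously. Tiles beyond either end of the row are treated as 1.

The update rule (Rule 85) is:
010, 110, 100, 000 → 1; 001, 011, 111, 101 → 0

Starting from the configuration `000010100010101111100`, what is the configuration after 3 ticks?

101011101010000011010

tick 1: 111010111010100000110
tick 2: 001010001010111110010
tick 3: 101011101010000011010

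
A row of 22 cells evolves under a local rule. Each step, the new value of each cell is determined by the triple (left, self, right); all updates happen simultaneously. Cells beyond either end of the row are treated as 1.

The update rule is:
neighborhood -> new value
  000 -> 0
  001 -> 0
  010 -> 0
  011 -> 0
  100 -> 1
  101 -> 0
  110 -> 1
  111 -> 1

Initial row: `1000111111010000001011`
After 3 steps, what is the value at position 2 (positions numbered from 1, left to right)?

1

1100011111001000000001
1110001111100100000000
1111000111110010000000
position 2 holds 1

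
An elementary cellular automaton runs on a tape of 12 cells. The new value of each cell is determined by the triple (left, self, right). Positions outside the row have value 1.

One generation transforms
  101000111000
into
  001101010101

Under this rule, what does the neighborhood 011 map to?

At position 6 the neighborhood is 011; the next row has 0 there.

0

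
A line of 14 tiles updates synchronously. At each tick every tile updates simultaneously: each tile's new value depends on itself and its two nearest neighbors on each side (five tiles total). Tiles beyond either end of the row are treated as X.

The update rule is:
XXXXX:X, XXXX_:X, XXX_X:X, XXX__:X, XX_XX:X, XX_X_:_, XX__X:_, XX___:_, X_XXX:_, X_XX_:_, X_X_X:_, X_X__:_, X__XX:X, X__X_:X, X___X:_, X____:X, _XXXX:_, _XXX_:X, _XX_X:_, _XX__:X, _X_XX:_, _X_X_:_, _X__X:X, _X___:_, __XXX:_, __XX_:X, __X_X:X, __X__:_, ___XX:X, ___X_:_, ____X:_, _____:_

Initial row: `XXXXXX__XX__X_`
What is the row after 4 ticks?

XXXXXXXXX_____

XXXXXX_XXX_XX_
XXXXXXX_XXX__X
XXXXXXXX_XX_X_
XXXXXXXXX_____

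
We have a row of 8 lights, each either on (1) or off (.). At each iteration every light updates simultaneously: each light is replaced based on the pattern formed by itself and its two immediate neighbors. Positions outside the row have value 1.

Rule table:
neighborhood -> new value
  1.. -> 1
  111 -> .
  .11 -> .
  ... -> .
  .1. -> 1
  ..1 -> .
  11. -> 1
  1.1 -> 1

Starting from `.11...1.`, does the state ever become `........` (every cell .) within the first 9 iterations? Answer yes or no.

iteration 1: 1.11..11
iteration 2: 11.11...
iteration 3: .11.11..
iteration 4: 1.11.11.
iteration 5: 11.11.11
iteration 6: .11.11..  (repeats iteration 3; period 3)
iteration 9: .11.11..
iteration 9 is .11.11.., still not uniform .

no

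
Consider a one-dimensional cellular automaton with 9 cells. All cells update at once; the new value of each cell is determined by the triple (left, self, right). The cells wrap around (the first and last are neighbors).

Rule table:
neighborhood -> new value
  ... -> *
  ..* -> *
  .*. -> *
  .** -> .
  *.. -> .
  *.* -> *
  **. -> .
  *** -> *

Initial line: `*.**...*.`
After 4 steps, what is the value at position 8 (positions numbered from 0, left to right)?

step 1: **...****
step 2: *..**.***
step 3: ..*..*.**
step 4: .**.***..
position 8 holds .

.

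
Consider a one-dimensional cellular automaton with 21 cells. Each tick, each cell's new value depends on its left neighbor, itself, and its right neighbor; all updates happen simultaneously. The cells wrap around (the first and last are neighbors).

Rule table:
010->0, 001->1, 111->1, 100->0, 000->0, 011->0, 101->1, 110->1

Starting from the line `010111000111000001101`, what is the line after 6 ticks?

101101010001010101010

101011001011000010110
010101010101000101011
101010101010001010101
110101010100010101010
011010101000101010101
101101010001010101010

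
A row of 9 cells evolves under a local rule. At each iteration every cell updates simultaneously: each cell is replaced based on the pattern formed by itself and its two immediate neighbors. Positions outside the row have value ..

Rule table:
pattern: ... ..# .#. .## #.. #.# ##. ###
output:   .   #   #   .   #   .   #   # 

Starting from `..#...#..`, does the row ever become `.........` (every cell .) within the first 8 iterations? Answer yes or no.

iteration 1: .###.###.
iteration 2: #.##..###
iteration 3: #..###.##
iteration 4: ###.##..#
iteration 5: .##..####
iteration 6: #.###.###
iteration 7: #..##..##
iteration 8: ###.###.#
iteration 8 is ###.###.#, still not uniform .

no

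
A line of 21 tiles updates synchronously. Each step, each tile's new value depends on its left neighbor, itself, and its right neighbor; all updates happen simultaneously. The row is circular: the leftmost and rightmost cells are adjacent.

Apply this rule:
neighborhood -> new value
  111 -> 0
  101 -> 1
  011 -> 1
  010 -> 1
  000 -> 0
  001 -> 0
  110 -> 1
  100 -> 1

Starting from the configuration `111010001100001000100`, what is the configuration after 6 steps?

101101110000110010001

step 1: 101111001110001100110
step 2: 111001101011001110111
step 3: 001101111111101011100
step 4: 001111000000111110110
step 5: 001001100000100011111
step 6: 101101110000110010001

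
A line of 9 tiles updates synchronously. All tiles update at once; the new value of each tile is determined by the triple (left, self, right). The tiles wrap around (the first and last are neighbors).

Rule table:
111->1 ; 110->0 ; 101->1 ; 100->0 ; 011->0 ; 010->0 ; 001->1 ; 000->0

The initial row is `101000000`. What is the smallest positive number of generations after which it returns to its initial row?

9

010000001
100000010
000000101
000001010
000010100
000101000
001010000
010100000
101000000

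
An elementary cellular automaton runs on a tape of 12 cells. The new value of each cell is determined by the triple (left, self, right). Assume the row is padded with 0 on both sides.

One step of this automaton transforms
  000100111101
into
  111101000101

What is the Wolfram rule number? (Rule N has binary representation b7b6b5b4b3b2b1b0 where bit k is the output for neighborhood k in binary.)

71

position 7: 111 → 0  (bit 7 = 0)
position 9: 110 → 1  (bit 6 = 1)
position 10: 101 → 0  (bit 5 = 0)
position 4: 100 → 0  (bit 4 = 0)
position 6: 011 → 0  (bit 3 = 0)
position 3: 010 → 1  (bit 2 = 1)
position 2: 001 → 1  (bit 1 = 1)
position 0: 000 → 1  (bit 0 = 1)
bits b7..b0 = 01000111 = 71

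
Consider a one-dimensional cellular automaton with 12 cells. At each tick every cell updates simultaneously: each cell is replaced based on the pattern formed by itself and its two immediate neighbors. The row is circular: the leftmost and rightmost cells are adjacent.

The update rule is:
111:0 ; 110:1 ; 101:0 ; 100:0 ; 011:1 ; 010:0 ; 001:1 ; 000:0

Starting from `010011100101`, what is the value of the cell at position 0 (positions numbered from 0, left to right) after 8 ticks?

000110101000
001110000000
011010000000
111000000000
101000000001
100000000011
100000000110
000000001110
position 0 holds 0

0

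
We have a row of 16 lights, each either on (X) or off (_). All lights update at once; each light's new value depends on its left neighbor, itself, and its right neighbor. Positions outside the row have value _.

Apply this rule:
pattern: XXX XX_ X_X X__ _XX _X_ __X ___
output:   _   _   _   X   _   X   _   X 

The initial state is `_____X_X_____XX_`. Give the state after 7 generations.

XXXX_X_XXXXX___X
_____X______XX_X
XXXX_XXXXXX____X
___________XXX_X
XXXXXXXXXX_____X
__________XXXX_X
XXXXXXXXX______X

XXXXXXXXX______X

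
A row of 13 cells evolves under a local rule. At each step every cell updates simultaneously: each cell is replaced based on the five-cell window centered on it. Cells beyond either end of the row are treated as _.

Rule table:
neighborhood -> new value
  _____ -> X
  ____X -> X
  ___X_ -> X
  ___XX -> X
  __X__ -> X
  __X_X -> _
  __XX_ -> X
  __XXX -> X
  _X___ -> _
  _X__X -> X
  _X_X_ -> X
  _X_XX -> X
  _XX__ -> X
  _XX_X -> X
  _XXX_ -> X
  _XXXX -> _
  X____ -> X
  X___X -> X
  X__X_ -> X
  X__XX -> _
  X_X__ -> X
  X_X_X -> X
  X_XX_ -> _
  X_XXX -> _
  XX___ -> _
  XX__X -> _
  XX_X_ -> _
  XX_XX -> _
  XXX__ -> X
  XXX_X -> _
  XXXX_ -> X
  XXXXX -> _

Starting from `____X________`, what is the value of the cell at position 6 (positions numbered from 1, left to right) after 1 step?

step 1: XXXXX_XXXXXXX
position 6 holds _

_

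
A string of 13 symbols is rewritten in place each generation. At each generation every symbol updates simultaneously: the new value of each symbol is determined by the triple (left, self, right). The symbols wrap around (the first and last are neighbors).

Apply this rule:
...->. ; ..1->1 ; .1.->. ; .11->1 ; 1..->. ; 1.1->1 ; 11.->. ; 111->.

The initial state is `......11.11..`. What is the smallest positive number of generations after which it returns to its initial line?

13

.....11.11...
....11.11....
...11.11.....
..11.11......
.11.11.......
11.11........
1.11........1
.11........11
11........11.
1........11.1
........11.11
.......11.11.
......11.11..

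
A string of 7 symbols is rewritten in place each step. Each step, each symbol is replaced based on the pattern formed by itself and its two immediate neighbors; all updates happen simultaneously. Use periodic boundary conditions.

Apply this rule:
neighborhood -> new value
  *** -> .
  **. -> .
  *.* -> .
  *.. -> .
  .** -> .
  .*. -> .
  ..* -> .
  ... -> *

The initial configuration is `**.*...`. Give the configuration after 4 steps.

.....*.
****...
.....*.  (repeats step 1; period 2)
step 4: ****...

****...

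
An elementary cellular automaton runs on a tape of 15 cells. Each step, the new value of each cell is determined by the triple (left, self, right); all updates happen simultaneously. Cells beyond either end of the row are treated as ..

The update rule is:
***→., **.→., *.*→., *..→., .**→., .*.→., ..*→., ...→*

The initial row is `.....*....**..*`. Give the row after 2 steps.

.....*....*****

****...**......
.....*....*****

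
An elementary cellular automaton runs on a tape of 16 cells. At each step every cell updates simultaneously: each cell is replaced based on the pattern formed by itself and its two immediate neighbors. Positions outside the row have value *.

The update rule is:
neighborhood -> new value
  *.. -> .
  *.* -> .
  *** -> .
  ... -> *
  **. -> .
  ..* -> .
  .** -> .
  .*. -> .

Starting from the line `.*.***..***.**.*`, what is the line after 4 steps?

................
.**************.
................  (repeats step 1; period 2)
step 4: .**************.

.**************.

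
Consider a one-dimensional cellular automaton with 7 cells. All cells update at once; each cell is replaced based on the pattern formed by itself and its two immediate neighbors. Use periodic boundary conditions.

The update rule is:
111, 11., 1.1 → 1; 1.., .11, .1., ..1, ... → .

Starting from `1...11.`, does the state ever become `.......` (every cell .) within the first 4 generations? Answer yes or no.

.....11
......1
.......
all cells are . at generation 3

yes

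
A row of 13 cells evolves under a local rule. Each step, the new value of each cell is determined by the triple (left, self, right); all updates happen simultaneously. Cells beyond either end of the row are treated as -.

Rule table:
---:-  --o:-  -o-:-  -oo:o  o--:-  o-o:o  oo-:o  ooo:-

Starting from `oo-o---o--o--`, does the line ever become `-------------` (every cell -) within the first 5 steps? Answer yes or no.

yes

step 1: ooo----------
step 2: o-o----------
step 3: -o-----------
step 4: -------------
all cells are - at step 4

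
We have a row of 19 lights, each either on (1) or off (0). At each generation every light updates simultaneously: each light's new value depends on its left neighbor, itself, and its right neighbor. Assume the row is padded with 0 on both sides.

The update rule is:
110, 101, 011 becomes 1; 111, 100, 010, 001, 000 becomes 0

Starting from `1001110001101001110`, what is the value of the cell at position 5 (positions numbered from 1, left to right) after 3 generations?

generation 1: 0001010001110001010
generation 2: 0000100001010000100
generation 3: 0000000000100000000
position 5 holds 0

0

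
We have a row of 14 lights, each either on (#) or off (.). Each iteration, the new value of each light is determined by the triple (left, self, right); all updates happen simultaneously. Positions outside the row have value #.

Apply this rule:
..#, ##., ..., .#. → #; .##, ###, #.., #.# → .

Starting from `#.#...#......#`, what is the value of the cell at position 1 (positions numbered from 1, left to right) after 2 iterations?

iteration 1: #.#.###.#####.
iteration 2: #.#...#.....#.
position 1 holds #

#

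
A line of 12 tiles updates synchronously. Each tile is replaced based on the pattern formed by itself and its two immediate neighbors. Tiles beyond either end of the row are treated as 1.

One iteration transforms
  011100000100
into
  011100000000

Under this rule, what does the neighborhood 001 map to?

0

At position 8 the neighborhood is 001; the next row has 0 there.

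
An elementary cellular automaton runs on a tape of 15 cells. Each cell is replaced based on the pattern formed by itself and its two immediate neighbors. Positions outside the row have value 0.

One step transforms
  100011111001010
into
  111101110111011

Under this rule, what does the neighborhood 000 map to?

At position 2 the neighborhood is 000; the next row has 1 there.

1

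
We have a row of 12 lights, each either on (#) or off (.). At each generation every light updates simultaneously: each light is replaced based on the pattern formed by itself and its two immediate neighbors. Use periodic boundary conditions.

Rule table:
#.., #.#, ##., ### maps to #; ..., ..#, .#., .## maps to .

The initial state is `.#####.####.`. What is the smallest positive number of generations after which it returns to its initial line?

..#####.####
#..#####.###
##..#####.##
###..#####.#
####..#####.
.####..#####
#.####..####
##.####..###
###.####..##
####.####..#
#####.####..
.#####.####.

12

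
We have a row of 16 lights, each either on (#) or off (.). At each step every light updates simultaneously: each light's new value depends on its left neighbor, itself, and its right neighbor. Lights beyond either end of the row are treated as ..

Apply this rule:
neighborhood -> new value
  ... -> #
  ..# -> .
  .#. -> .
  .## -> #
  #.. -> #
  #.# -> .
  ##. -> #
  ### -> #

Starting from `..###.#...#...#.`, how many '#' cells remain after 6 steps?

#.###..##..##..#
..####.###.###..
#.####.###.#####
..####.###.#####
#.####.###.#####  (repeats step 3; period 2)
step 6: ..####.###.#####
count of #: 12

12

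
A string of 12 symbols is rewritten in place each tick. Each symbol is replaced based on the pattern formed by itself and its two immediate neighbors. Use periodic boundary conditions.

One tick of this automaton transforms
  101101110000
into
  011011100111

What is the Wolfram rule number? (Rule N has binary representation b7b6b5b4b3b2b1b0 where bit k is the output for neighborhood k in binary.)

171

position 6: 111 → 1  (bit 7 = 1)
position 3: 110 → 0  (bit 6 = 0)
position 1: 101 → 1  (bit 5 = 1)
position 8: 100 → 0  (bit 4 = 0)
position 2: 011 → 1  (bit 3 = 1)
position 0: 010 → 0  (bit 2 = 0)
position 11: 001 → 1  (bit 1 = 1)
position 9: 000 → 1  (bit 0 = 1)
bits b7..b0 = 10101011 = 171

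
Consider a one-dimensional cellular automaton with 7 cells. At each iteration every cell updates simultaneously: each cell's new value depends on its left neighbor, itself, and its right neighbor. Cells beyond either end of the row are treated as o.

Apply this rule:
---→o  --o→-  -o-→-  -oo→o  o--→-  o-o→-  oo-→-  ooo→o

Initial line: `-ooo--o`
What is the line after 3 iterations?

-oo---o
-o--o-o
------o

------o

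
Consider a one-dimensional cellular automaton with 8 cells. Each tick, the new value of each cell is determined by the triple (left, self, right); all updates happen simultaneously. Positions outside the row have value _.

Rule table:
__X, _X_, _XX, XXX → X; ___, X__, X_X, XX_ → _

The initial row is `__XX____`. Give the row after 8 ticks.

_XX_____
XX______
X_______
X_______  (fixed point — unchanged through tick 8)

X_______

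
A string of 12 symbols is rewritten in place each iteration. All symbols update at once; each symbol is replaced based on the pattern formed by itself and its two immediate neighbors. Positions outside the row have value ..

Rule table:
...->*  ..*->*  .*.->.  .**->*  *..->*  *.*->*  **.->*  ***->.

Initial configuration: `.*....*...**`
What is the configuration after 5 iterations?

*.****.*****
.**..***...*
******.****.
*....***..**
.*****.*****

.*****.*****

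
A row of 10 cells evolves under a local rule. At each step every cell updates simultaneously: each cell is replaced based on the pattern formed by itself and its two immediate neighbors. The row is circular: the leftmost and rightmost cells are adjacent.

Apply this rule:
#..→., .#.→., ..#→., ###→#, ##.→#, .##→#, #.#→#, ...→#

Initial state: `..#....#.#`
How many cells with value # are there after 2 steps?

....##..#.
###.##....
count of #: 5

5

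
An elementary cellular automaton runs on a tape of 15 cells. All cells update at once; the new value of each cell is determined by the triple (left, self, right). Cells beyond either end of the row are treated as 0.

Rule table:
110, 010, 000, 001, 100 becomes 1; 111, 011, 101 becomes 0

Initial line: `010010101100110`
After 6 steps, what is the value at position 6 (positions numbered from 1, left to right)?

1

step 1: 111110100111011
step 2: 000010111001001
step 3: 111110001111111
step 4: 000011110000001
step 5: 111100011111111
step 6: 000111100000001
position 6 holds 1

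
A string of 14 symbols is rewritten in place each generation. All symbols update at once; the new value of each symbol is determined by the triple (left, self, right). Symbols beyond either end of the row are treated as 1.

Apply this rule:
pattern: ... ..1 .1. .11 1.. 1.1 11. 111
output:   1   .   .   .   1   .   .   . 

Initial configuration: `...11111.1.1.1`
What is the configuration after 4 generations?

.111111111111.

generation 1: 11............
generation 2: ..11111111111.
generation 3: 1.............
generation 4: .111111111111.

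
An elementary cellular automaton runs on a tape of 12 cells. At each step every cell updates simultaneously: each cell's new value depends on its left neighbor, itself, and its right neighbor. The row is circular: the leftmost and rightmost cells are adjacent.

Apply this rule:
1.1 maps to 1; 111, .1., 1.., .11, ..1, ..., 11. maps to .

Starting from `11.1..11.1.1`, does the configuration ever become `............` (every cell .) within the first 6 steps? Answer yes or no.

step 1: ..1.....1.1.
step 2: .........1..
step 3: ............
all cells are . at step 3

yes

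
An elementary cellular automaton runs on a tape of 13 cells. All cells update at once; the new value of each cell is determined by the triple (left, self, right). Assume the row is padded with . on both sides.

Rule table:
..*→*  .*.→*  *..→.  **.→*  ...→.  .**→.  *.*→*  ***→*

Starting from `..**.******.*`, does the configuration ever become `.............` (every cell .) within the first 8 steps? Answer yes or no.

.*.**.*******
***.**.******
.***.**.*****
*.***.**.****
**.***.**.***
.**.***.**.**
*.**.***.**.*
**.**.***.***
step 8 is **.**.***.***, still not uniform .

no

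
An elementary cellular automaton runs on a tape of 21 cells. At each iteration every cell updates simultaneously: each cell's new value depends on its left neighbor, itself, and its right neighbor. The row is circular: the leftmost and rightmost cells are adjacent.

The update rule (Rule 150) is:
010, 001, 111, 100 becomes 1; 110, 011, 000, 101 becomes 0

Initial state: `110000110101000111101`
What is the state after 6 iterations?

000010010000110011010

iteration 1: 101001000101101011000
iteration 2: 101111101100001000101
iteration 3: 000111000010011101100
iteration 4: 001010100111101000010
iteration 5: 011010111011001100111
iteration 6: 000010010000110011010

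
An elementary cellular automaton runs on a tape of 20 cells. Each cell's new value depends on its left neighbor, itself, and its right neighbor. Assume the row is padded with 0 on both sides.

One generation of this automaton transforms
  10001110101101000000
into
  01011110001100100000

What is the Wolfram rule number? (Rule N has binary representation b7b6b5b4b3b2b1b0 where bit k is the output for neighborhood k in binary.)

218

position 5: 111 → 1  (bit 7 = 1)
position 6: 110 → 1  (bit 6 = 1)
position 7: 101 → 0  (bit 5 = 0)
position 1: 100 → 1  (bit 4 = 1)
position 4: 011 → 1  (bit 3 = 1)
position 0: 010 → 0  (bit 2 = 0)
position 3: 001 → 1  (bit 1 = 1)
position 2: 000 → 0  (bit 0 = 0)
bits b7..b0 = 11011010 = 218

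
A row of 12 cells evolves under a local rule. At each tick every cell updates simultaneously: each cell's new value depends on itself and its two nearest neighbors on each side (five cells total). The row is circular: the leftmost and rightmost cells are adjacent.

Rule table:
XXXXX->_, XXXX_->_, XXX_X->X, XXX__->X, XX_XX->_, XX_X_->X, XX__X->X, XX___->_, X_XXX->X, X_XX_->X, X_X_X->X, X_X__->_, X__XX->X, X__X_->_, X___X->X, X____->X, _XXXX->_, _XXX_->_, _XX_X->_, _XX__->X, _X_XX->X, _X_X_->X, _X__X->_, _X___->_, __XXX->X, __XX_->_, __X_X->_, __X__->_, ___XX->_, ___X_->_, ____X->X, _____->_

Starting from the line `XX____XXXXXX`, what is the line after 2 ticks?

__XX_X__X__X

_X_XX_X_____
__XX_X__X__X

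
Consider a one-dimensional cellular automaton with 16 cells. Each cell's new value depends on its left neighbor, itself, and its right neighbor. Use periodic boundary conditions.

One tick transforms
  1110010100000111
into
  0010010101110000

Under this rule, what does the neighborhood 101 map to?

At position 6 the neighborhood is 101; the next row has 0 there.

0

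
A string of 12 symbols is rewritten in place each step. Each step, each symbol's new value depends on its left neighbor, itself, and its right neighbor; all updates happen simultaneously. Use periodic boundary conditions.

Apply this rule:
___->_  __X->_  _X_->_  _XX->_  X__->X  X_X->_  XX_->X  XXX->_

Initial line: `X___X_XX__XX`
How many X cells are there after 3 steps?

4

XX_____XX___
_XX_____XX__
__XX_____XX_
count of X: 4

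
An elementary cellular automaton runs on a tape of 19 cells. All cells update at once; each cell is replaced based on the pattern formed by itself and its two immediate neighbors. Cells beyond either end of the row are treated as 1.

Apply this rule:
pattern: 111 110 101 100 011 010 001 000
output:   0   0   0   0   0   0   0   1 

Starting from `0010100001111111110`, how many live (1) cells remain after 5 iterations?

0000001100000000000
0111100001111111110
0000001100000000000  (repeats iteration 1; period 2)
iteration 5: 0000001100000000000
count of 1: 2

2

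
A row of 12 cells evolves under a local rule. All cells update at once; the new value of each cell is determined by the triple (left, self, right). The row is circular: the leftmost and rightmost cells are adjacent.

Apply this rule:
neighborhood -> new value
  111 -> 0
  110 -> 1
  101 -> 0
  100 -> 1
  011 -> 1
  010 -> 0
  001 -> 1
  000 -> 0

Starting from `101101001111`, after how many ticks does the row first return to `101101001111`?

101100111000
001111101101
111000101100
101101001111

4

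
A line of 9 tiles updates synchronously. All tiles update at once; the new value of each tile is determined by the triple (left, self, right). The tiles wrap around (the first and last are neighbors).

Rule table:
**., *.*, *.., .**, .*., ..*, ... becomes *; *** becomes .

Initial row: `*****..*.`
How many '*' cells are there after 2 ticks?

5

*...*****
*****....
count of *: 5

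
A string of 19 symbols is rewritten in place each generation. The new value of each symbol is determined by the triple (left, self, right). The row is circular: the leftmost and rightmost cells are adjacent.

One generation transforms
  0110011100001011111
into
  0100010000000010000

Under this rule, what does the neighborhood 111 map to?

0

At position 6 the neighborhood is 111; the next row has 0 there.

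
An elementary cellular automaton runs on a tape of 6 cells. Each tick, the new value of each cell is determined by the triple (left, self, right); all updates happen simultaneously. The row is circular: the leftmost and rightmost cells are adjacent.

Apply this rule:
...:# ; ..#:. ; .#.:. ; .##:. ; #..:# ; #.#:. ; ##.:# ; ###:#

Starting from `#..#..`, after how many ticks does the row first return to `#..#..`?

3

.#..#.
..#..#
#..#..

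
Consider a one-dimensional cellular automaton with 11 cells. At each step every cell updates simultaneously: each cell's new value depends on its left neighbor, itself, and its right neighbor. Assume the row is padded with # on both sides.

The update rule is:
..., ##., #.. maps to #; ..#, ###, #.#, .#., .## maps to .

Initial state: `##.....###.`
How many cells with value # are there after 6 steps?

.#####...#.
.....###...
####...###.
...###...#.
##...###...
.###...###.
count of #: 6

6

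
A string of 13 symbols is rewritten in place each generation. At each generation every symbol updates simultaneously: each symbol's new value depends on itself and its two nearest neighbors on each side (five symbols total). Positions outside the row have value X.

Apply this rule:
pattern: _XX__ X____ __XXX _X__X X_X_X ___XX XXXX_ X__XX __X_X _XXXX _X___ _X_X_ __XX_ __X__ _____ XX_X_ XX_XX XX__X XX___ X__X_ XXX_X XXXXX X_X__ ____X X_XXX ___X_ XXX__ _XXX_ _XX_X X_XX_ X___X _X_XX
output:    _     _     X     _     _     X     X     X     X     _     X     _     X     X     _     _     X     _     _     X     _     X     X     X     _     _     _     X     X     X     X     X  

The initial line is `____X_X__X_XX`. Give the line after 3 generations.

XX___X_X_X_XX

generation 1: __X_X_X_XXX__
generation 2: _XX____X_X__X
generation 3: XX___X_X_X_XX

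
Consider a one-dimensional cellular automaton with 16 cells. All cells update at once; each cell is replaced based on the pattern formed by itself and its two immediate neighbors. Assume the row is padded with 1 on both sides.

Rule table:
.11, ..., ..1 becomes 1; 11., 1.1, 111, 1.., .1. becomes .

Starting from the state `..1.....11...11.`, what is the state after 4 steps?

.1...11.....11..

.1..11111..111..
...11.....11...1
.111..11111..111
.1...11.....11..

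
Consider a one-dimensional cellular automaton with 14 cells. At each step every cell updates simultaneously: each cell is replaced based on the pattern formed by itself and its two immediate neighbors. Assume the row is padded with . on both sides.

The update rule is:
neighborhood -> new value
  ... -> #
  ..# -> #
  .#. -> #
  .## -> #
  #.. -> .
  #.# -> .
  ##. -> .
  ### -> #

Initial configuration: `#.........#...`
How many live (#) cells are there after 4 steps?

9

step 1: #.#########.##
step 2: #.########..#.
step 3: #.#######..##.
step 4: #.######..##..
count of #: 9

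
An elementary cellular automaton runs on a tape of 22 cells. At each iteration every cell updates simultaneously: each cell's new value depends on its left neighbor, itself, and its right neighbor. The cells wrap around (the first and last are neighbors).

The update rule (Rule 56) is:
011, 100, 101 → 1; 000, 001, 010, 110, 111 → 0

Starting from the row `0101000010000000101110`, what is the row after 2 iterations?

0010100001000000011001
1001010000100000010100

1001010000100000010100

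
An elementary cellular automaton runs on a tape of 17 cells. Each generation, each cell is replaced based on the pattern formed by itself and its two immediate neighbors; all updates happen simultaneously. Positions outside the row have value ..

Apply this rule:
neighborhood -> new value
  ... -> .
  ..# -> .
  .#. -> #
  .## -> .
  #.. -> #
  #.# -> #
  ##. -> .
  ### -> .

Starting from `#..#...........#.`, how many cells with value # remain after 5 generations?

4

##.##..........##
..#..#...........
..##.##..........
....#..#.........
....##.##........
count of #: 4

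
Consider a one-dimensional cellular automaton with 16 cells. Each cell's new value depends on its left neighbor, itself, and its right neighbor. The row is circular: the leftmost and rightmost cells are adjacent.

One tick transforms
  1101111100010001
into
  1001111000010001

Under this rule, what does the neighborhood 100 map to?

At position 8 the neighborhood is 100; the next row has 0 there.

0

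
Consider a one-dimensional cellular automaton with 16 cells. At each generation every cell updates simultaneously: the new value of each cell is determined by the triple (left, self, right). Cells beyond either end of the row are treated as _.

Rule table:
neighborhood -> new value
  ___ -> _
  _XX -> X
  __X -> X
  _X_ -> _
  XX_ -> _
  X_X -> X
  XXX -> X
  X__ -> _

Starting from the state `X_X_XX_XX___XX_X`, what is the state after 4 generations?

XX_XX___XX_X____

_X_XX_XX___XX_X_
X_XX_XX___XX_X__
_XX_XX___XX_X___
XX_XX___XX_X____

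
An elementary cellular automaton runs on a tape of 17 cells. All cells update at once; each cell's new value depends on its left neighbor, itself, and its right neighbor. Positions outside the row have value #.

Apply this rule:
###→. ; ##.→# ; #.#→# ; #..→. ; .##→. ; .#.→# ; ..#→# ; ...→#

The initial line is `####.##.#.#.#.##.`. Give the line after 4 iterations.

iteration 1: ...##.########.##
iteration 2: .##.##.......##..
iteration 3: #.##.#.######.#.#
iteration 4: ##.####.....####.

##.####.....####.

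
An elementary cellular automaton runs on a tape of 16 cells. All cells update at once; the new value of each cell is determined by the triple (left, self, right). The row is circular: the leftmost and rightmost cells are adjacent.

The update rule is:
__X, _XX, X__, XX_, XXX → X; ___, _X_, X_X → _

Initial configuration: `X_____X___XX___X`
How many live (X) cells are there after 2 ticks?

XX___X_X_XXXX_XX
XXX_X____XXXX_XX
count of X: 10

10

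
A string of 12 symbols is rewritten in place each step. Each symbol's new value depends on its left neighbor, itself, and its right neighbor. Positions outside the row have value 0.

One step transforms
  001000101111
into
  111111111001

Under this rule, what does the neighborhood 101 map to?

At position 7 the neighborhood is 101; the next row has 1 there.

1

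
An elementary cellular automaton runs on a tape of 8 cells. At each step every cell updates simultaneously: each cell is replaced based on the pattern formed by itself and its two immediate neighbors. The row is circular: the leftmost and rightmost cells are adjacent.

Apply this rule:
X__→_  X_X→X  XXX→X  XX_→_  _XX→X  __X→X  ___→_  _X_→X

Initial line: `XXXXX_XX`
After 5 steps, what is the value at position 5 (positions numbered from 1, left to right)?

XXXX_XXX
XXX_XXXX
XX_XXXXX
X_XXXXXX
_XXXXXXX
position 5 holds X

X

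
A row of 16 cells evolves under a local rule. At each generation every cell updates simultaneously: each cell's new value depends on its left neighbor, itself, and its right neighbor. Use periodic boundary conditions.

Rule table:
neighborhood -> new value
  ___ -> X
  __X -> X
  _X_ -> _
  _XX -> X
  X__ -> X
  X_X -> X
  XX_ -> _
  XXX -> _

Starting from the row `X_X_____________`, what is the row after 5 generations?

generation 1: _X_XXXXXXXXXXXXX
generation 2: X_XX____________
generation 3: _XX_XXXXXXXXXXXX
generation 4: XX_XX___________
generation 5: X_XX_XXXXXXXXXXX

X_XX_XXXXXXXXXXX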